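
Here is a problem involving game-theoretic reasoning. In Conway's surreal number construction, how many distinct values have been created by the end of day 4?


Day 0: {|} = 0 is born. Count = 1.
Day n: the number of surreal numbers born by day n is 2^(n+1) - 1.
By day 0: 2^1 - 1 = 1
By day 1: 2^2 - 1 = 3
By day 2: 2^3 - 1 = 7
By day 3: 2^4 - 1 = 15
By day 4: 2^5 - 1 = 31
By day 4: 31 surreal numbers.

31


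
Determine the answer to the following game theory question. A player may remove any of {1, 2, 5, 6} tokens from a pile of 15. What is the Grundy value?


The subtraction set is S = {1, 2, 5, 6}.
G(k) = mex{ G(k - s) : s in S, s <= k }. We compute iteratively: G(0) = 0.
G(1) = mex({0}) = 1
G(2) = mex({0, 1}) = 2
G(3) = mex({1, 2}) = 0
G(4) = mex({0, 2}) = 1
G(5) = mex({0, 1}) = 2
G(6) = mex({0, 1, 2}) = 3
G(7) = mex({1, 2, 3}) = 0
G(8) = mex({0, 2, 3}) = 1
G(9) = mex({0, 1}) = 2
G(10) = mex({1, 2}) = 0
G(11) = mex({0, 2, 3}) = 1
G(12) = mex({0, 1, 3}) = 2
Observe that G(7)..G(12) = 0, 1, 2, 0, 1, 2 repeats G(0)..G(5) = 0, 1, 2, 0, 1, 2.
For k >= max(S) = 6, G(k) is determined by the previous 6 values G(k-6)..G(k-1); a window of 6 consecutive values has recurred shifted by 7, so by induction G(k + 7) = G(k) for all k >= 0: the sequence is periodic from the start with period 7.
One period: G(0..6) = 0, 1, 2, 0, 1, 2, 3.
15 mod 7 = 1, so G(15) = G(1) = 1.

1


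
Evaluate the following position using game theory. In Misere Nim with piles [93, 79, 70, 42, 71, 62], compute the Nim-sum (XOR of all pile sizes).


We need the XOR (exclusive or) of all pile sizes.
After XOR-ing pile 1 (size 93): 0 XOR 93 = 93
After XOR-ing pile 2 (size 79): 93 XOR 79 = 18
After XOR-ing pile 3 (size 70): 18 XOR 70 = 84
After XOR-ing pile 4 (size 42): 84 XOR 42 = 126
After XOR-ing pile 5 (size 71): 126 XOR 71 = 57
After XOR-ing pile 6 (size 62): 57 XOR 62 = 7
The Nim-value of this position is 7.

7


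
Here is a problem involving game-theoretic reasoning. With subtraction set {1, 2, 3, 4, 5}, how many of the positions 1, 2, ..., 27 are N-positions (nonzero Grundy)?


Subtraction set S = {1, 2, 3, 4, 5}, so G(n) = n mod 6.
G(n) = 0 when n is a multiple of 6.
Multiples of 6 in [1, 27]: 4
N-positions (nonzero Grundy) = 27 - 4 = 23

23


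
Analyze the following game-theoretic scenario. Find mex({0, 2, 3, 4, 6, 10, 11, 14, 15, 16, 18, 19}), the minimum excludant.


Set = {0, 2, 3, 4, 6, 10, 11, 14, 15, 16, 18, 19}
0 is in the set.
1 is NOT in the set. This is the mex.
mex = 1

1


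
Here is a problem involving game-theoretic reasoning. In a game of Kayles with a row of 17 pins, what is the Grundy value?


Kayles: a move removes 1 or 2 adjacent pins from a contiguous row.
Removing pins from a row of k leaves two independent rows (a, b) with a + b = k - 1 (one pin) or a + b = k - 2 (two pins); an end removal gives a = 0.
By Sprague-Grundy, G(k) = mex{ G(a) XOR G(b) } over all these splits. G(0) = 0.
G(1): splits (0,0):0^0=0 -> mex({0}) = 1
G(2): splits (0,1):0^1=1 (0,0):0^0=0 -> mex({0, 1}) = 2
G(3): splits (0,2):0^2=2 (1,1):1^1=0 (0,1):0^1=1 -> mex({0, 1, 2}) = 3
G(4): splits (0,3):0^3=3 (1,2):1^2=3 (0,2):0^2=2 (1,1):1^1=0 -> mex({0, 2, 3}) = 1
G(5): splits (0,4):0^1=1 (1,3):1^3=2 (2,2):2^2=0 (0,3):0^3=3 (1,2):1^2=3 -> mex({0, 1, 2, 3}) = 4
G(6) = mex({0, 1, 2, 4}) = 3
G(7) = mex({0, 1, 3, 4, 5}) = 2
G(8) = mex({0, 2, 3, 5, 6}) = 1
G(9) = mex({0, 1, 2, 3, 6, 7}) = 4
G(10) = mex({0, 1, 3, 4, 5, 7}) = 2
G(11) = mex({0, 1, 2, 3, 4, 5}) = 6
G(12) = mex({0, 1, 2, 3, 5, 6, 7}) = 4
G(13) = mex({0, 2, 3, 4, 6, 7}) = 1
G(14) = mex({0, 1, 4, 5, 6, 7}) = 2
G(15) = mex({0, 1, 2, 3, 4, 5, 6}) = 7
G(16) = mex({0, 2, 3, 5, 6, 7}) = 1
G(17) = mex({0, 1, 2, 3, 5, 6, 7}) = 4
Therefore G(17) = 4.

4


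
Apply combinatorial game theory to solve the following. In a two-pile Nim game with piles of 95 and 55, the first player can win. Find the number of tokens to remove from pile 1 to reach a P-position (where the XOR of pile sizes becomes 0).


Piles: 95 and 55
Current XOR: 95 XOR 55 = 104 (non-zero, so this is an N-position).
To make the XOR zero, we need to find a move that balances the piles.
For pile 1 (size 95): target = 95 XOR 104 = 55
We reduce pile 1 from 95 to 55.
Tokens removed: 95 - 55 = 40
Verification: 55 XOR 55 = 0

40


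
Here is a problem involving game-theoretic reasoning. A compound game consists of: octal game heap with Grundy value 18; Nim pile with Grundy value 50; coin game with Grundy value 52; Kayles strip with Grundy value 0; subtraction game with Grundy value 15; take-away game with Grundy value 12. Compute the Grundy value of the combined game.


By the Sprague-Grundy theorem, the Grundy value of a sum of games is the XOR of individual Grundy values.
octal game heap: Grundy value = 18. Running XOR: 0 XOR 18 = 18
Nim pile: Grundy value = 50. Running XOR: 18 XOR 50 = 32
coin game: Grundy value = 52. Running XOR: 32 XOR 52 = 20
Kayles strip: Grundy value = 0. Running XOR: 20 XOR 0 = 20
subtraction game: Grundy value = 15. Running XOR: 20 XOR 15 = 27
take-away game: Grundy value = 12. Running XOR: 27 XOR 12 = 23
The combined Grundy value is 23.

23


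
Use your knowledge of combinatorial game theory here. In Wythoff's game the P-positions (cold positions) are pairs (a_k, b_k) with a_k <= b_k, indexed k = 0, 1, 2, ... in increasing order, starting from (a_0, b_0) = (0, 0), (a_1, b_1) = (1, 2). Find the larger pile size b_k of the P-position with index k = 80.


By Wythoff's theorem, a_k = floor(k * phi) and b_k = floor(k * phi^2) = a_k + k, where phi = (1 + sqrt(5))/2 is the golden ratio.
phi = (1 + sqrt(5))/2 = 1.618034
phi^2 = phi + 1 = 2.618034
k = 80
k * phi^2 = 80 * 2.618034 = 209.442719
b_80 = floor(k * phi^2) = 209 (check: a_80 + k = 129 + 80 = 209)

209


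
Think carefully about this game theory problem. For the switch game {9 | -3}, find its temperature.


The game is {9 | -3}, a switch {a | b} with numbers a > b.
Cooling {a | b} by t gives {a - t | b + t}, which stops being hot when a - t = b + t, i.e. at t = (a - b)/2. So the temperature of a switch is (a - b)/2.
Temperature = (Left option - Right option) / 2
= (9 - (-3)) / 2
= 12 / 2
= 6

6


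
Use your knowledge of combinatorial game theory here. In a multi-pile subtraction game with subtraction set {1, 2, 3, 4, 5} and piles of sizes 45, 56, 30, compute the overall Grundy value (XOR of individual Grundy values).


Subtraction set: {1, 2, 3, 4, 5}
For this subtraction set, G(n) = n mod 6 (period = max + 1 = 6).
Pile 1 (size 45): G(45) = 45 mod 6 = 3
Pile 2 (size 56): G(56) = 56 mod 6 = 2
Pile 3 (size 30): G(30) = 30 mod 6 = 0
Total Grundy value = XOR of all: 3 XOR 2 XOR 0 = 1

1


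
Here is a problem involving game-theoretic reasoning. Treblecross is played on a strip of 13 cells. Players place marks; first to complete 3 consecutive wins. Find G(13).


Treblecross: place X on empty cells; 3-in-a-row wins.
Playing within two cells of an existing X lets the opponent win at once, so sensible play treats the cells i-2..i+2 around each X as dead. The player left with no safe cell loses, so this is a normal-play take-away game on strips of safe cells.
Placing X at cell i (0-indexed) of a strip of k safe cells leaves independent strips of sizes max(0, i-2) and max(0, k-i-3). Hence G(k) = mex{ G(max(0,i-2)) XOR G(max(0,k-i-3)) : 0 <= i < k }, with G(0) = 0.
G(1): splits (0,0):0^0=0 -> mex({0}) = 1
G(2): splits (0,0):0^0=0 -> mex({0}) = 1
G(3): splits (0,0):0^0=0 -> mex({0}) = 1
G(4): splits (0,1):0^1=1 (0,0):0^0=0 -> mex({0, 1}) = 2
G(5): splits (0,2):0^1=1 (0,1):0^1=1 (0,0):0^0=0 -> mex({0, 1}) = 2
G(6) = mex({1}) = 0
G(7) = mex({0, 1, 2}) = 3
G(8) = mex({0, 1, 2}) = 3
G(9) = mex({0, 2}) = 1
G(10) = mex({0, 2, 3}) = 1
G(11) = mex({0, 3}) = 1
G(12) = mex({1, 3}) = 0
G(13) = mex({0, 1, 2, 3}) = 4
Therefore G(13) = 4.

4


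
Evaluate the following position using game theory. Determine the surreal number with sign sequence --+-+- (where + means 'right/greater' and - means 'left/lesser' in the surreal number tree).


Sign expansion: --+-+-
Rule: track bounds (lo, hi), initially (-inf, +inf). On '+', the current value becomes lo and we move to the simplest number in (value, hi): value + 1 if hi = +inf, otherwise the midpoint (value + hi)/2. On '-', the current value becomes hi and we move to value - 1 if lo = -inf, otherwise the midpoint (lo + value)/2.
Start at 0.
Step 1: sign = -, move left. Bounds: (-inf, 0). Value = -1
Step 2: sign = -, move left. Bounds: (-inf, -1). Value = -2
Step 3: sign = +, move right. Bounds: (-2, -1). Value = -3/2
Step 4: sign = -, move left. Bounds: (-2, -3/2). Value = -7/4
Step 5: sign = +, move right. Bounds: (-7/4, -3/2). Value = -13/8
Step 6: sign = -, move left. Bounds: (-7/4, -13/8). Value = -27/16
The surreal number with sign expansion --+-+- is -27/16.

-27/16


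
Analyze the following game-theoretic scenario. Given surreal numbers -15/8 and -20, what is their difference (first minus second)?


x = -15/8, y = -20
Converting to common denominator: 8
x = -15/8, y = -160/8
x - y = -15/8 - -20 = 145/8

145/8


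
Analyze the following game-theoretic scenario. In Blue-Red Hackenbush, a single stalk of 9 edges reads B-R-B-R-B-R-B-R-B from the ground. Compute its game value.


Edges (from ground): B-R-B-R-B-R-B-R-B
By Berlekamp's sign-expansion rule, a Blue-Red Hackenbush stalk has the value of the surreal number whose sign sequence is the edge sequence with B -> + and R -> -.
Sign sequence: +-+-+-+-+
Trace the sign expansion in the surreal number tree, starting from 0:
Edge 1: B (sign +) -> bounds (0, +inf), value = 1
Edge 2: R (sign -) -> bounds (0, 1), value = 1/2
Edge 3: B (sign +) -> bounds (1/2, 1), value = 3/4
Edge 4: R (sign -) -> bounds (1/2, 3/4), value = 5/8
Edge 5: B (sign +) -> bounds (5/8, 3/4), value = 11/16
Edge 6: R (sign -) -> bounds (5/8, 11/16), value = 21/32
Edge 7: B (sign +) -> bounds (21/32, 11/16), value = 43/64
Edge 8: R (sign -) -> bounds (21/32, 43/64), value = 85/128
Edge 9: B (sign +) -> bounds (85/128, 43/64), value = 171/256
Game value = 171/256

171/256


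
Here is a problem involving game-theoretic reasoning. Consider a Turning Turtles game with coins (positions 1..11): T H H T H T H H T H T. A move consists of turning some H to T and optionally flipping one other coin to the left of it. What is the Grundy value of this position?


Coins: T H H T H T H H T H T
Key fact: a single head at position k behaves exactly like a Nim heap of size k (turning it to T and optionally flipping a coin at j < k corresponds to moving the heap from k to j, or to 0), and heads combine as a disjunctive sum (two heads at the same place would cancel, matching j XOR j = 0). So the Nim-value is the XOR of the 1-indexed positions of the heads.
Face-up positions (1-indexed): [2, 3, 5, 7, 8, 10]
XOR 0 with 2: 0 XOR 2 = 2
XOR 2 with 3: 2 XOR 3 = 1
XOR 1 with 5: 1 XOR 5 = 4
XOR 4 with 7: 4 XOR 7 = 3
XOR 3 with 8: 3 XOR 8 = 11
XOR 11 with 10: 11 XOR 10 = 1
Nim-value = 1

1


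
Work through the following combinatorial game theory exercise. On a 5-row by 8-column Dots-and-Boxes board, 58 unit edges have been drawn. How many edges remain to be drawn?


Grid: 5 x 8 boxes, i.e. 6 rows and 9 columns of dots.
Horizontal edges: (rows + 1) * cols = 6 * 8 = 48
Vertical edges: rows * (cols + 1) = 5 * 9 = 45
Total edges: 48 + 45 = 93
Edges drawn: 58
Remaining: 93 - 58 = 35

35


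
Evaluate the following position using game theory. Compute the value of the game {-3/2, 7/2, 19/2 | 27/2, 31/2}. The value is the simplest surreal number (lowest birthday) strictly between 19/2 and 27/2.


Left options: {-3/2, 7/2, 19/2}, max = 19/2
Right options: {27/2, 31/2}, min = 27/2
All options are numbers and max(Left) < min(Right), so by the simplicity theorem the value is the simplest (earliest-born) number strictly between 19/2 and 27/2.
Integers 10 through 13 all lie strictly between 19/2 and 27/2.
Among integers, the simplest (lowest birthday = smallest |n|; 0 is born on day 0, +-n on day n) is 10.
No non-integer in the interval can be simpler: if x is a non-integer in the interval, then floor(x) or ceil(x) also lies in the interval (the interval contains an integer), and both are proper prefixes of x's sign expansion, i.e. born earlier. So the game value is 10.
Game value = 10

10


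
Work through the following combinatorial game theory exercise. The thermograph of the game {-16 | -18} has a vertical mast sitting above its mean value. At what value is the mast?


Game = {-16 | -18}, a switch {a | b} with numbers a > b.
Its thermograph has left wall a - t and right wall b + t, which meet at t = (a - b)/2, where both equal (a + b)/2. So the mast (mean value) is at (a + b)/2.
Mean = (-16 + (-18))/2 = -34/2 = -17

-17


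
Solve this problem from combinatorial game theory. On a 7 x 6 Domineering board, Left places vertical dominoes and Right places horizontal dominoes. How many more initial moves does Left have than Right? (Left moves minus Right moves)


Board is 7 x 6 (rows x cols).
Left (vertical) placements: (rows-1) * cols = 6 * 6 = 36
Right (horizontal) placements: rows * (cols-1) = 7 * 5 = 35
Advantage = Left - Right = 36 - 35 = 1

1


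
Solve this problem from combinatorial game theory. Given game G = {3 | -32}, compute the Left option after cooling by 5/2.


Original game: {3 | -32} (a switch {a | b} with a > b).
Cooling by t (for t below the temperature (a - b)/2 = 35/2) taxes each move by t: {a | b} cooled by t is {a - t | b + t}.
Cooling amount: t = 5/2
Cooled Left option: 3 - 5/2 = 1/2
Cooled Right option: -32 + 5/2 = -59/2
Cooled game: {1/2 | -59/2}
Left option = 1/2

1/2


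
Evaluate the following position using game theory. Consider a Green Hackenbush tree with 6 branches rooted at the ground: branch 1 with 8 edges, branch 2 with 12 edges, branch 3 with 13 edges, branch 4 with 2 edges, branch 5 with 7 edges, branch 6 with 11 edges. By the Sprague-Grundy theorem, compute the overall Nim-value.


The tree has 6 branches from the ground vertex.
In Green Hackenbush, the Nim-value of a simple path of length k is k.
Branch 1: length 8, Nim-value = 8
Branch 2: length 12, Nim-value = 12
Branch 3: length 13, Nim-value = 13
Branch 4: length 2, Nim-value = 2
Branch 5: length 7, Nim-value = 7
Branch 6: length 11, Nim-value = 11
Total Nim-value = XOR of all branch values:
0 XOR 8 = 8
8 XOR 12 = 4
4 XOR 13 = 9
9 XOR 2 = 11
11 XOR 7 = 12
12 XOR 11 = 7
Nim-value of the tree = 7

7


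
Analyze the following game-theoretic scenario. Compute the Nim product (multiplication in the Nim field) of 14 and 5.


Nim multiplication is bilinear over XOR: (u XOR v) * w = (u*w) XOR (v*w).
So we split each operand into its bit components and XOR the pairwise Nim products.
14 = 2 + 4 + 8 (as XOR of powers of 2).
5 = 1 + 4 (as XOR of powers of 2).
Using the standard Nim-product table on single bits:
  2*2 = 3,   2*4 = 8,   2*8 = 12,
  4*4 = 6,   4*8 = 11,  8*8 = 13,
and  1*x = x (identity), k*l = l*k (commutative).
Pairwise Nim products:
  2 * 1 = 2
  2 * 4 = 8
  4 * 1 = 4
  4 * 4 = 6
  8 * 1 = 8
  8 * 4 = 11
XOR them: 2 XOR 8 XOR 4 XOR 6 XOR 8 XOR 11 = 11.
Result: 14 * 5 = 11 (in Nim).

11


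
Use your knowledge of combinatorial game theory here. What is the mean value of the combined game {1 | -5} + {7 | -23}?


G1 = {1 | -5}, G2 = {7 | -23}
Each is a switch {a | b} with numbers a > b; its mean value is (a + b)/2, and mean value is additive over game sums: m(G1 + G2) = m(G1) + m(G2).
Mean of G1 = (1 + (-5))/2 = -4/2 = -2
Mean of G2 = (7 + (-23))/2 = -16/2 = -8
Mean of G1 + G2 = -2 + -8 = -10

-10


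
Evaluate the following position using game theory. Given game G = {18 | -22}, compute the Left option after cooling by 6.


Original game: {18 | -22} (a switch {a | b} with a > b).
Cooling by t (for t below the temperature (a - b)/2 = 20) taxes each move by t: {a | b} cooled by t is {a - t | b + t}.
Cooling amount: t = 6
Cooled Left option: 18 - 6 = 12
Cooled Right option: -22 + 6 = -16
Cooled game: {12 | -16}
Left option = 12

12


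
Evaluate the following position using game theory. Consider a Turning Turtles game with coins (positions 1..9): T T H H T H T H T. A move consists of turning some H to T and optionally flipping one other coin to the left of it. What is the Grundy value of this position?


Coins: T T H H T H T H T
Key fact: a single head at position k behaves exactly like a Nim heap of size k (turning it to T and optionally flipping a coin at j < k corresponds to moving the heap from k to j, or to 0), and heads combine as a disjunctive sum (two heads at the same place would cancel, matching j XOR j = 0). So the Nim-value is the XOR of the 1-indexed positions of the heads.
Face-up positions (1-indexed): [3, 4, 6, 8]
XOR 0 with 3: 0 XOR 3 = 3
XOR 3 with 4: 3 XOR 4 = 7
XOR 7 with 6: 7 XOR 6 = 1
XOR 1 with 8: 1 XOR 8 = 9
Nim-value = 9

9


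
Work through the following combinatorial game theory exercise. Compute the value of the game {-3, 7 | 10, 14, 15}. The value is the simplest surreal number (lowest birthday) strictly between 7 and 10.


Left options: {-3, 7}, max = 7
Right options: {10, 14, 15}, min = 10
All options are numbers and max(Left) < min(Right), so by the simplicity theorem the value is the simplest (earliest-born) number strictly between 7 and 10.
Integers 8 through 9 all lie strictly between 7 and 10.
Among integers, the simplest (lowest birthday = smallest |n|; 0 is born on day 0, +-n on day n) is 8.
No non-integer in the interval can be simpler: if x is a non-integer in the interval, then floor(x) or ceil(x) also lies in the interval (the interval contains an integer), and both are proper prefixes of x's sign expansion, i.e. born earlier. So the game value is 8.
Game value = 8

8


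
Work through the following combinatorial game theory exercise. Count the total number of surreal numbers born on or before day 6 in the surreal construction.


Day 0: {|} = 0 is born. Count = 1.
Day n: the number of surreal numbers born by day n is 2^(n+1) - 1.
By day 0: 2^1 - 1 = 1
By day 1: 2^2 - 1 = 3
By day 2: 2^3 - 1 = 7
By day 3: 2^4 - 1 = 15
By day 4: 2^5 - 1 = 31
By day 5: 2^6 - 1 = 63
By day 6: 2^7 - 1 = 127
By day 6: 127 surreal numbers.

127


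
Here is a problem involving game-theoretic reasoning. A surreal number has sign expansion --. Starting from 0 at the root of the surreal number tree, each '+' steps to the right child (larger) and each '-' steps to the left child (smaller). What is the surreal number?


Sign expansion: --
Rule: track bounds (lo, hi), initially (-inf, +inf). On '+', the current value becomes lo and we move to the simplest number in (value, hi): value + 1 if hi = +inf, otherwise the midpoint (value + hi)/2. On '-', the current value becomes hi and we move to value - 1 if lo = -inf, otherwise the midpoint (lo + value)/2.
Start at 0.
Step 1: sign = -, move left. Bounds: (-inf, 0). Value = -1
Step 2: sign = -, move left. Bounds: (-inf, -1). Value = -2
The surreal number with sign expansion -- is -2.

-2


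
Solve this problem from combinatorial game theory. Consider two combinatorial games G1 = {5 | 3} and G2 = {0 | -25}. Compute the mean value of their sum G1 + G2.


G1 = {5 | 3}, G2 = {0 | -25}
Each is a switch {a | b} with numbers a > b; its mean value is (a + b)/2, and mean value is additive over game sums: m(G1 + G2) = m(G1) + m(G2).
Mean of G1 = (5 + (3))/2 = 8/2 = 4
Mean of G2 = (0 + (-25))/2 = -25/2 = -25/2
Mean of G1 + G2 = 4 + -25/2 = -17/2

-17/2


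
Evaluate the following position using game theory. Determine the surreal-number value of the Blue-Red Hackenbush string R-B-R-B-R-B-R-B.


Edges (from ground): R-B-R-B-R-B-R-B
By Berlekamp's sign-expansion rule, a Blue-Red Hackenbush stalk has the value of the surreal number whose sign sequence is the edge sequence with B -> + and R -> -.
Sign sequence: -+-+-+-+
Trace the sign expansion in the surreal number tree, starting from 0:
Edge 1: R (sign -) -> bounds (-inf, 0), value = -1
Edge 2: B (sign +) -> bounds (-1, 0), value = -1/2
Edge 3: R (sign -) -> bounds (-1, -1/2), value = -3/4
Edge 4: B (sign +) -> bounds (-3/4, -1/2), value = -5/8
Edge 5: R (sign -) -> bounds (-3/4, -5/8), value = -11/16
Edge 6: B (sign +) -> bounds (-11/16, -5/8), value = -21/32
Edge 7: R (sign -) -> bounds (-11/16, -21/32), value = -43/64
Edge 8: B (sign +) -> bounds (-43/64, -21/32), value = -85/128
Game value = -85/128

-85/128


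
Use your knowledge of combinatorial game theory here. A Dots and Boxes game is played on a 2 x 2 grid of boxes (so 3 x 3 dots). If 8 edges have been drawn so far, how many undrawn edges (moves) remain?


Grid: 2 x 2 boxes, i.e. 3 rows and 3 columns of dots.
Horizontal edges: (rows + 1) * cols = 3 * 2 = 6
Vertical edges: rows * (cols + 1) = 2 * 3 = 6
Total edges: 6 + 6 = 12
Edges drawn: 8
Remaining: 12 - 8 = 4

4


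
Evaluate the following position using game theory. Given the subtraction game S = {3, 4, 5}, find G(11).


The subtraction set is S = {3, 4, 5}.
G(k) = mex{ G(k - s) : s in S, s <= k }. We compute iteratively: G(0) = 0.
G(1) = mex({}) = 0
G(2) = mex({}) = 0
G(3) = mex({0}) = 1
G(4) = mex({0}) = 1
G(5) = mex({0}) = 1
G(6) = mex({0, 1}) = 2
G(7) = mex({0, 1}) = 2
G(8) = mex({1}) = 0
G(9) = mex({1, 2}) = 0
G(10) = mex({1, 2}) = 0
G(11) = mex({0, 2}) = 1
Therefore G(11) = 1.

1


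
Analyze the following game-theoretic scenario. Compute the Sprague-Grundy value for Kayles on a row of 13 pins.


Kayles: a move removes 1 or 2 adjacent pins from a contiguous row.
Removing pins from a row of k leaves two independent rows (a, b) with a + b = k - 1 (one pin) or a + b = k - 2 (two pins); an end removal gives a = 0.
By Sprague-Grundy, G(k) = mex{ G(a) XOR G(b) } over all these splits. G(0) = 0.
G(1): splits (0,0):0^0=0 -> mex({0}) = 1
G(2): splits (0,1):0^1=1 (0,0):0^0=0 -> mex({0, 1}) = 2
G(3): splits (0,2):0^2=2 (1,1):1^1=0 (0,1):0^1=1 -> mex({0, 1, 2}) = 3
G(4): splits (0,3):0^3=3 (1,2):1^2=3 (0,2):0^2=2 (1,1):1^1=0 -> mex({0, 2, 3}) = 1
G(5): splits (0,4):0^1=1 (1,3):1^3=2 (2,2):2^2=0 (0,3):0^3=3 (1,2):1^2=3 -> mex({0, 1, 2, 3}) = 4
G(6) = mex({0, 1, 2, 4}) = 3
G(7) = mex({0, 1, 3, 4, 5}) = 2
G(8) = mex({0, 2, 3, 5, 6}) = 1
G(9) = mex({0, 1, 2, 3, 6, 7}) = 4
G(10) = mex({0, 1, 3, 4, 5, 7}) = 2
G(11) = mex({0, 1, 2, 3, 4, 5}) = 6
G(12) = mex({0, 1, 2, 3, 5, 6, 7}) = 4
G(13) = mex({0, 2, 3, 4, 6, 7}) = 1
Therefore G(13) = 1.

1


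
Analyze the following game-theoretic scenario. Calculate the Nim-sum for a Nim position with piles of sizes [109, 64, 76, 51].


We need the XOR (exclusive or) of all pile sizes.
After XOR-ing pile 1 (size 109): 0 XOR 109 = 109
After XOR-ing pile 2 (size 64): 109 XOR 64 = 45
After XOR-ing pile 3 (size 76): 45 XOR 76 = 97
After XOR-ing pile 4 (size 51): 97 XOR 51 = 82
The Nim-value of this position is 82.

82


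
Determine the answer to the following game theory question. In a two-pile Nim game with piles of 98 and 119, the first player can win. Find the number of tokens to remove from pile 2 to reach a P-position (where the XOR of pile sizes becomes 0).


Piles: 98 and 119
Current XOR: 98 XOR 119 = 21 (non-zero, so this is an N-position).
To make the XOR zero, we need to find a move that balances the piles.
For pile 2 (size 119): target = 119 XOR 21 = 98
We reduce pile 2 from 119 to 98.
Tokens removed: 119 - 98 = 21
Verification: 98 XOR 98 = 0

21


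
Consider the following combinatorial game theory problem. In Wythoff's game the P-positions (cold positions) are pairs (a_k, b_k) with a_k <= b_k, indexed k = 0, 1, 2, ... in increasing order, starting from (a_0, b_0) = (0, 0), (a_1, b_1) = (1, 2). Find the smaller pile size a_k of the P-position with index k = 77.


By Wythoff's theorem, a_k = floor(k * phi) and b_k = floor(k * phi^2) = a_k + k, where phi = (1 + sqrt(5))/2 is the golden ratio.
phi = (1 + sqrt(5))/2 = 1.618034
k = 77
k * phi = 77 * 1.618034 = 124.588617
a_77 = floor(k * phi) = 124

124


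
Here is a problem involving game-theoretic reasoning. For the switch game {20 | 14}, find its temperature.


The game is {20 | 14}, a switch {a | b} with numbers a > b.
Cooling {a | b} by t gives {a - t | b + t}, which stops being hot when a - t = b + t, i.e. at t = (a - b)/2. So the temperature of a switch is (a - b)/2.
Temperature = (Left option - Right option) / 2
= (20 - (14)) / 2
= 6 / 2
= 3

3


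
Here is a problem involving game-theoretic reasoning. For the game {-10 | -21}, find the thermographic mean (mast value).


Game = {-10 | -21}, a switch {a | b} with numbers a > b.
Its thermograph has left wall a - t and right wall b + t, which meet at t = (a - b)/2, where both equal (a + b)/2. So the mast (mean value) is at (a + b)/2.
Mean = (-10 + (-21))/2 = -31/2 = -31/2

-31/2


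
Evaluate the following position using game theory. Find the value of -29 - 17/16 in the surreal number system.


x = -29, y = 17/16
Converting to common denominator: 16
x = -464/16, y = 17/16
x - y = -29 - 17/16 = -481/16

-481/16


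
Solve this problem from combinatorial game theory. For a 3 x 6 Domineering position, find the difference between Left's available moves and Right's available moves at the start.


Board is 3 x 6 (rows x cols).
Left (vertical) placements: (rows-1) * cols = 2 * 6 = 12
Right (horizontal) placements: rows * (cols-1) = 3 * 5 = 15
Advantage = Left - Right = 12 - 15 = -3

-3


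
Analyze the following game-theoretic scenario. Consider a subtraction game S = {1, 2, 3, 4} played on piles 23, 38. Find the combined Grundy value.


Subtraction set: {1, 2, 3, 4}
For this subtraction set, G(n) = n mod 5 (period = max + 1 = 5).
Pile 1 (size 23): G(23) = 23 mod 5 = 3
Pile 2 (size 38): G(38) = 38 mod 5 = 3
Total Grundy value = XOR of all: 3 XOR 3 = 0

0


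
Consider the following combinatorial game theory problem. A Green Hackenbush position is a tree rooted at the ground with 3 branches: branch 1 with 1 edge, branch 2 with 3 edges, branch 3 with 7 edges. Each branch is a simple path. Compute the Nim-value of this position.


The tree has 3 branches from the ground vertex.
In Green Hackenbush, the Nim-value of a simple path of length k is k.
Branch 1: length 1, Nim-value = 1
Branch 2: length 3, Nim-value = 3
Branch 3: length 7, Nim-value = 7
Total Nim-value = XOR of all branch values:
0 XOR 1 = 1
1 XOR 3 = 2
2 XOR 7 = 5
Nim-value of the tree = 5

5


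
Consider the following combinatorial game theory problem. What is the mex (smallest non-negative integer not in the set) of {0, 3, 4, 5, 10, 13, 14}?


Set = {0, 3, 4, 5, 10, 13, 14}
0 is in the set.
1 is NOT in the set. This is the mex.
mex = 1

1


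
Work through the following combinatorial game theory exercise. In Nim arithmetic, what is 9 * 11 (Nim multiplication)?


Nim multiplication is bilinear over XOR: (u XOR v) * w = (u*w) XOR (v*w).
So we split each operand into its bit components and XOR the pairwise Nim products.
9 = 1 + 8 (as XOR of powers of 2).
11 = 1 + 2 + 8 (as XOR of powers of 2).
Using the standard Nim-product table on single bits:
  2*2 = 3,   2*4 = 8,   2*8 = 12,
  4*4 = 6,   4*8 = 11,  8*8 = 13,
and  1*x = x (identity), k*l = l*k (commutative).
Pairwise Nim products:
  1 * 1 = 1
  1 * 2 = 2
  1 * 8 = 8
  8 * 1 = 8
  8 * 2 = 12
  8 * 8 = 13
XOR them: 1 XOR 2 XOR 8 XOR 8 XOR 12 XOR 13 = 2.
Result: 9 * 11 = 2 (in Nim).

2


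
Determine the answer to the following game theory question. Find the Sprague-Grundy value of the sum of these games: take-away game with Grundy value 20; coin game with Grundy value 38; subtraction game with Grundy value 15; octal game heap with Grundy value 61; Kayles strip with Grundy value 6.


By the Sprague-Grundy theorem, the Grundy value of a sum of games is the XOR of individual Grundy values.
take-away game: Grundy value = 20. Running XOR: 0 XOR 20 = 20
coin game: Grundy value = 38. Running XOR: 20 XOR 38 = 50
subtraction game: Grundy value = 15. Running XOR: 50 XOR 15 = 61
octal game heap: Grundy value = 61. Running XOR: 61 XOR 61 = 0
Kayles strip: Grundy value = 6. Running XOR: 0 XOR 6 = 6
The combined Grundy value is 6.

6


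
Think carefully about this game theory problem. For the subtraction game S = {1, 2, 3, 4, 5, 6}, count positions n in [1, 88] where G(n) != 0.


Subtraction set S = {1, 2, 3, 4, 5, 6}, so G(n) = n mod 7.
G(n) = 0 when n is a multiple of 7.
Multiples of 7 in [1, 88]: 12
N-positions (nonzero Grundy) = 88 - 12 = 76

76


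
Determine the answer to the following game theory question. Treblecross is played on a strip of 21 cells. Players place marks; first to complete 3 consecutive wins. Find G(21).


Treblecross: place X on empty cells; 3-in-a-row wins.
Playing within two cells of an existing X lets the opponent win at once, so sensible play treats the cells i-2..i+2 around each X as dead. The player left with no safe cell loses, so this is a normal-play take-away game on strips of safe cells.
Placing X at cell i (0-indexed) of a strip of k safe cells leaves independent strips of sizes max(0, i-2) and max(0, k-i-3). Hence G(k) = mex{ G(max(0,i-2)) XOR G(max(0,k-i-3)) : 0 <= i < k }, with G(0) = 0.
G(1): splits (0,0):0^0=0 -> mex({0}) = 1
G(2): splits (0,0):0^0=0 -> mex({0}) = 1
G(3): splits (0,0):0^0=0 -> mex({0}) = 1
G(4): splits (0,1):0^1=1 (0,0):0^0=0 -> mex({0, 1}) = 2
G(5): splits (0,2):0^1=1 (0,1):0^1=1 (0,0):0^0=0 -> mex({0, 1}) = 2
G(6) = mex({1}) = 0
G(7) = mex({0, 1, 2}) = 3
G(8) = mex({0, 1, 2}) = 3
G(9) = mex({0, 2}) = 1
G(10) = mex({0, 2, 3}) = 1
G(11) = mex({0, 3}) = 1
G(12) = mex({1, 3}) = 0
G(13) = mex({0, 1, 2, 3}) = 4
G(14) = mex({0, 1, 2}) = 3
G(15) = mex({0, 1, 2}) = 3
G(16) = mex({0, 1, 2, 4}) = 3
G(17) = mex({0, 1, 3, 4}) = 2
G(18) = mex({0, 1, 3, 4}) = 2
G(19) = mex({0, 1, 3, 5}) = 2
G(20) = mex({0, 1, 2, 3, 5}) = 4
G(21) = mex({0, 1, 2, 3, 5}) = 4
Therefore G(21) = 4.

4


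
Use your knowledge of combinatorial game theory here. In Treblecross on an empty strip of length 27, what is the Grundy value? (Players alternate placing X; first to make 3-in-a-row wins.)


Treblecross: place X on empty cells; 3-in-a-row wins.
Playing within two cells of an existing X lets the opponent win at once, so sensible play treats the cells i-2..i+2 around each X as dead. The player left with no safe cell loses, so this is a normal-play take-away game on strips of safe cells.
Placing X at cell i (0-indexed) of a strip of k safe cells leaves independent strips of sizes max(0, i-2) and max(0, k-i-3). Hence G(k) = mex{ G(max(0,i-2)) XOR G(max(0,k-i-3)) : 0 <= i < k }, with G(0) = 0.
G(1): splits (0,0):0^0=0 -> mex({0}) = 1
G(2): splits (0,0):0^0=0 -> mex({0}) = 1
G(3): splits (0,0):0^0=0 -> mex({0}) = 1
G(4): splits (0,1):0^1=1 (0,0):0^0=0 -> mex({0, 1}) = 2
G(5): splits (0,2):0^1=1 (0,1):0^1=1 (0,0):0^0=0 -> mex({0, 1}) = 2
G(6) = mex({1}) = 0
G(7) = mex({0, 1, 2}) = 3
G(8) = mex({0, 1, 2}) = 3
G(9) = mex({0, 2}) = 1
G(10) = mex({0, 2, 3}) = 1
G(11) = mex({0, 3}) = 1
G(12) = mex({1, 3}) = 0
G(13) = mex({0, 1, 2, 3}) = 4
G(14) = mex({0, 1, 2}) = 3
G(15) = mex({0, 1, 2}) = 3
G(16) = mex({0, 1, 2, 4}) = 3
G(17) = mex({0, 1, 3, 4}) = 2
G(18) = mex({0, 1, 3, 4}) = 2
G(19) = mex({0, 1, 3, 5}) = 2
G(20) = mex({0, 1, 2, 3, 5}) = 4
G(21) = mex({0, 1, 2, 3, 5}) = 4
G(22) = mex({1, 2, 6}) = 0
G(23) = mex({0, 1, 2, 3, 4, 6}) = 5
G(24) = mex({0, 1, 2, 3, 4}) = 5
G(25) = mex({0, 1, 3, 4, 7}) = 2
G(26) = mex({0, 1, 3, 4, 5, 7}) = 2
G(27) = mex({0, 1, 3, 5}) = 2
Therefore G(27) = 2.

2


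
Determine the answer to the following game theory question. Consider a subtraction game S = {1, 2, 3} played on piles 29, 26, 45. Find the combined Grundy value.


Subtraction set: {1, 2, 3}
For this subtraction set, G(n) = n mod 4 (period = max + 1 = 4).
Pile 1 (size 29): G(29) = 29 mod 4 = 1
Pile 2 (size 26): G(26) = 26 mod 4 = 2
Pile 3 (size 45): G(45) = 45 mod 4 = 1
Total Grundy value = XOR of all: 1 XOR 2 XOR 1 = 2

2


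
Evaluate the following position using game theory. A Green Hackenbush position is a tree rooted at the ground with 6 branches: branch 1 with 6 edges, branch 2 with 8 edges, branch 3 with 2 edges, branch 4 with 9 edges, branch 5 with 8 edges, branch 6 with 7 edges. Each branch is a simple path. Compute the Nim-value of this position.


The tree has 6 branches from the ground vertex.
In Green Hackenbush, the Nim-value of a simple path of length k is k.
Branch 1: length 6, Nim-value = 6
Branch 2: length 8, Nim-value = 8
Branch 3: length 2, Nim-value = 2
Branch 4: length 9, Nim-value = 9
Branch 5: length 8, Nim-value = 8
Branch 6: length 7, Nim-value = 7
Total Nim-value = XOR of all branch values:
0 XOR 6 = 6
6 XOR 8 = 14
14 XOR 2 = 12
12 XOR 9 = 5
5 XOR 8 = 13
13 XOR 7 = 10
Nim-value of the tree = 10

10


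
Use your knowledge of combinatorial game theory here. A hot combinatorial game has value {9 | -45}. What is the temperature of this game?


The game is {9 | -45}, a switch {a | b} with numbers a > b.
Cooling {a | b} by t gives {a - t | b + t}, which stops being hot when a - t = b + t, i.e. at t = (a - b)/2. So the temperature of a switch is (a - b)/2.
Temperature = (Left option - Right option) / 2
= (9 - (-45)) / 2
= 54 / 2
= 27

27


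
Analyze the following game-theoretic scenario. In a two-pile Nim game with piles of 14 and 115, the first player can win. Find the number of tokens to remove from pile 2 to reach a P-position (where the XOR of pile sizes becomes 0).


Piles: 14 and 115
Current XOR: 14 XOR 115 = 125 (non-zero, so this is an N-position).
To make the XOR zero, we need to find a move that balances the piles.
For pile 2 (size 115): target = 115 XOR 125 = 14
We reduce pile 2 from 115 to 14.
Tokens removed: 115 - 14 = 101
Verification: 14 XOR 14 = 0

101


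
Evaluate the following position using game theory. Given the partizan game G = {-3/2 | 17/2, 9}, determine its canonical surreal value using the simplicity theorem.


Left options: {-3/2}, max = -3/2
Right options: {17/2, 9}, min = 17/2
All options are numbers and max(Left) < min(Right), so by the simplicity theorem the value is the simplest (earliest-born) number strictly between -3/2 and 17/2.
Integers -1 through 8 all lie strictly between -3/2 and 17/2.
Among integers, the simplest (lowest birthday = smallest |n|; 0 is born on day 0, +-n on day n) is 0.
No non-integer in the interval can be simpler: if x is a non-integer in the interval, then floor(x) or ceil(x) also lies in the interval (the interval contains an integer), and both are proper prefixes of x's sign expansion, i.e. born earlier. So the game value is 0.
Game value = 0

0


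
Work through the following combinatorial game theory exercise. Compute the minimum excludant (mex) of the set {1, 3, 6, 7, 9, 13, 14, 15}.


Set = {1, 3, 6, 7, 9, 13, 14, 15}
0 is NOT in the set. This is the mex.
mex = 0

0


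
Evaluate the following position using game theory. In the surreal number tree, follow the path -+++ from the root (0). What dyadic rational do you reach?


Sign expansion: -+++
Rule: track bounds (lo, hi), initially (-inf, +inf). On '+', the current value becomes lo and we move to the simplest number in (value, hi): value + 1 if hi = +inf, otherwise the midpoint (value + hi)/2. On '-', the current value becomes hi and we move to value - 1 if lo = -inf, otherwise the midpoint (lo + value)/2.
Start at 0.
Step 1: sign = -, move left. Bounds: (-inf, 0). Value = -1
Step 2: sign = +, move right. Bounds: (-1, 0). Value = -1/2
Step 3: sign = +, move right. Bounds: (-1/2, 0). Value = -1/4
Step 4: sign = +, move right. Bounds: (-1/4, 0). Value = -1/8
The surreal number with sign expansion -+++ is -1/8.

-1/8


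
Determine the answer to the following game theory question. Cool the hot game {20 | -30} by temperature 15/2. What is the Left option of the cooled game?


Original game: {20 | -30} (a switch {a | b} with a > b).
Cooling by t (for t below the temperature (a - b)/2 = 25) taxes each move by t: {a | b} cooled by t is {a - t | b + t}.
Cooling amount: t = 15/2
Cooled Left option: 20 - 15/2 = 25/2
Cooled Right option: -30 + 15/2 = -45/2
Cooled game: {25/2 | -45/2}
Left option = 25/2

25/2


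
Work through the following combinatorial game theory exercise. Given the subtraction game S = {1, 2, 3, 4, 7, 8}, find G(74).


The subtraction set is S = {1, 2, 3, 4, 7, 8}.
G(k) = mex{ G(k - s) : s in S, s <= k }. We compute iteratively: G(0) = 0.
G(1) = mex({0}) = 1
G(2) = mex({0, 1}) = 2
G(3) = mex({0, 1, 2}) = 3
G(4) = mex({0, 1, 2, 3}) = 4
G(5) = mex({1, 2, 3, 4}) = 0
G(6) = mex({0, 2, 3, 4}) = 1
G(7) = mex({0, 1, 3, 4}) = 2
G(8) = mex({0, 1, 2, 4}) = 3
G(9) = mex({0, 1, 2, 3}) = 4
G(10) = mex({1, 2, 3, 4}) = 0
G(11) = mex({0, 2, 3, 4}) = 1
G(12) = mex({0, 1, 3, 4}) = 2
Observe that G(5)..G(12) = 0, 1, 2, 3, 4, 0, 1, 2 repeats G(0)..G(7) = 0, 1, 2, 3, 4, 0, 1, 2.
For k >= max(S) = 8, G(k) is determined by the previous 8 values G(k-8)..G(k-1); a window of 8 consecutive values has recurred shifted by 5, so by induction G(k + 5) = G(k) for all k >= 0: the sequence is periodic from the start with period 5.
One period: G(0..4) = 0, 1, 2, 3, 4.
74 mod 5 = 4, so G(74) = G(4) = 4.

4


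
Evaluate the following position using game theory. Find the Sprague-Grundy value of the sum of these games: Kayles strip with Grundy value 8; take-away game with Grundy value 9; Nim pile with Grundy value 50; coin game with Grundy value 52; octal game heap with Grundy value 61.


By the Sprague-Grundy theorem, the Grundy value of a sum of games is the XOR of individual Grundy values.
Kayles strip: Grundy value = 8. Running XOR: 0 XOR 8 = 8
take-away game: Grundy value = 9. Running XOR: 8 XOR 9 = 1
Nim pile: Grundy value = 50. Running XOR: 1 XOR 50 = 51
coin game: Grundy value = 52. Running XOR: 51 XOR 52 = 7
octal game heap: Grundy value = 61. Running XOR: 7 XOR 61 = 58
The combined Grundy value is 58.

58


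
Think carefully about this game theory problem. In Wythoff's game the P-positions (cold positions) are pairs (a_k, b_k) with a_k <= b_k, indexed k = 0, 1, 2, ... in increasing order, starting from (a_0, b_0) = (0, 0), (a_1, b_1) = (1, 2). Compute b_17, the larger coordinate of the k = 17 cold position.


By Wythoff's theorem, a_k = floor(k * phi) and b_k = floor(k * phi^2) = a_k + k, where phi = (1 + sqrt(5))/2 is the golden ratio.
phi = (1 + sqrt(5))/2 = 1.618034
phi^2 = phi + 1 = 2.618034
k = 17
k * phi^2 = 17 * 2.618034 = 44.506578
b_17 = floor(k * phi^2) = 44 (check: a_17 + k = 27 + 17 = 44)

44


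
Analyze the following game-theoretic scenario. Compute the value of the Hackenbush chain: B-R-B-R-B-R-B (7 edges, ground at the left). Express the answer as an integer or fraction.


Edges (from ground): B-R-B-R-B-R-B
By Berlekamp's sign-expansion rule, a Blue-Red Hackenbush stalk has the value of the surreal number whose sign sequence is the edge sequence with B -> + and R -> -.
Sign sequence: +-+-+-+
Trace the sign expansion in the surreal number tree, starting from 0:
Edge 1: B (sign +) -> bounds (0, +inf), value = 1
Edge 2: R (sign -) -> bounds (0, 1), value = 1/2
Edge 3: B (sign +) -> bounds (1/2, 1), value = 3/4
Edge 4: R (sign -) -> bounds (1/2, 3/4), value = 5/8
Edge 5: B (sign +) -> bounds (5/8, 3/4), value = 11/16
Edge 6: R (sign -) -> bounds (5/8, 11/16), value = 21/32
Edge 7: B (sign +) -> bounds (21/32, 11/16), value = 43/64
Game value = 43/64

43/64


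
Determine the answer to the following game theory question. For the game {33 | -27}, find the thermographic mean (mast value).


Game = {33 | -27}, a switch {a | b} with numbers a > b.
Its thermograph has left wall a - t and right wall b + t, which meet at t = (a - b)/2, where both equal (a + b)/2. So the mast (mean value) is at (a + b)/2.
Mean = (33 + (-27))/2 = 6/2 = 3

3


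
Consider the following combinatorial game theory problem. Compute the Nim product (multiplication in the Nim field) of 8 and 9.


Nim multiplication is bilinear over XOR: (u XOR v) * w = (u*w) XOR (v*w).
So we split each operand into its bit components and XOR the pairwise Nim products.
8 = 8 (as XOR of powers of 2).
9 = 1 + 8 (as XOR of powers of 2).
Using the standard Nim-product table on single bits:
  2*2 = 3,   2*4 = 8,   2*8 = 12,
  4*4 = 6,   4*8 = 11,  8*8 = 13,
and  1*x = x (identity), k*l = l*k (commutative).
Pairwise Nim products:
  8 * 1 = 8
  8 * 8 = 13
XOR them: 8 XOR 13 = 5.
Result: 8 * 9 = 5 (in Nim).

5


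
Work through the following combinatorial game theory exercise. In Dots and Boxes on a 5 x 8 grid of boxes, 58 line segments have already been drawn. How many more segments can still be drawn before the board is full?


Grid: 5 x 8 boxes, i.e. 6 rows and 9 columns of dots.
Horizontal edges: (rows + 1) * cols = 6 * 8 = 48
Vertical edges: rows * (cols + 1) = 5 * 9 = 45
Total edges: 48 + 45 = 93
Edges drawn: 58
Remaining: 93 - 58 = 35

35
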